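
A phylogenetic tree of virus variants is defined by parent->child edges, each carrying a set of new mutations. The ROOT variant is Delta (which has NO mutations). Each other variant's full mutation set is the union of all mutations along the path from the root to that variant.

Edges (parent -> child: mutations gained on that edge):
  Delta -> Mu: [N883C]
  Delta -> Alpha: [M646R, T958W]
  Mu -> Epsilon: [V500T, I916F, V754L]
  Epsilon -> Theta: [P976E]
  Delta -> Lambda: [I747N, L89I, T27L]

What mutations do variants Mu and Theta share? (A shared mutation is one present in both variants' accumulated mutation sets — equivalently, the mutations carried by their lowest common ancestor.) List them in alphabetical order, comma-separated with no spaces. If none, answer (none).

Answer: N883C

Derivation:
Accumulating mutations along path to Mu:
  At Delta: gained [] -> total []
  At Mu: gained ['N883C'] -> total ['N883C']
Mutations(Mu) = ['N883C']
Accumulating mutations along path to Theta:
  At Delta: gained [] -> total []
  At Mu: gained ['N883C'] -> total ['N883C']
  At Epsilon: gained ['V500T', 'I916F', 'V754L'] -> total ['I916F', 'N883C', 'V500T', 'V754L']
  At Theta: gained ['P976E'] -> total ['I916F', 'N883C', 'P976E', 'V500T', 'V754L']
Mutations(Theta) = ['I916F', 'N883C', 'P976E', 'V500T', 'V754L']
Intersection: ['N883C'] ∩ ['I916F', 'N883C', 'P976E', 'V500T', 'V754L'] = ['N883C']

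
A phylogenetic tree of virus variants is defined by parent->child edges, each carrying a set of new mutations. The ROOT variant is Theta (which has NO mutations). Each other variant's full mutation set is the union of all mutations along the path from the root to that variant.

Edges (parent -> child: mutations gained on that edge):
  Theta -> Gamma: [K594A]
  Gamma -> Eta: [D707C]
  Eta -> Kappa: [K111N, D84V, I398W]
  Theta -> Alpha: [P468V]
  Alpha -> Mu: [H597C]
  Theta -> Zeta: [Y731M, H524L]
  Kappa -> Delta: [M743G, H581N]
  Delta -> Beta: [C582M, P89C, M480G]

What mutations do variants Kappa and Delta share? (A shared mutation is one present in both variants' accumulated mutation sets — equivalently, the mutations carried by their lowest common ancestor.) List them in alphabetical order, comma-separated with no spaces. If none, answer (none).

Accumulating mutations along path to Kappa:
  At Theta: gained [] -> total []
  At Gamma: gained ['K594A'] -> total ['K594A']
  At Eta: gained ['D707C'] -> total ['D707C', 'K594A']
  At Kappa: gained ['K111N', 'D84V', 'I398W'] -> total ['D707C', 'D84V', 'I398W', 'K111N', 'K594A']
Mutations(Kappa) = ['D707C', 'D84V', 'I398W', 'K111N', 'K594A']
Accumulating mutations along path to Delta:
  At Theta: gained [] -> total []
  At Gamma: gained ['K594A'] -> total ['K594A']
  At Eta: gained ['D707C'] -> total ['D707C', 'K594A']
  At Kappa: gained ['K111N', 'D84V', 'I398W'] -> total ['D707C', 'D84V', 'I398W', 'K111N', 'K594A']
  At Delta: gained ['M743G', 'H581N'] -> total ['D707C', 'D84V', 'H581N', 'I398W', 'K111N', 'K594A', 'M743G']
Mutations(Delta) = ['D707C', 'D84V', 'H581N', 'I398W', 'K111N', 'K594A', 'M743G']
Intersection: ['D707C', 'D84V', 'I398W', 'K111N', 'K594A'] ∩ ['D707C', 'D84V', 'H581N', 'I398W', 'K111N', 'K594A', 'M743G'] = ['D707C', 'D84V', 'I398W', 'K111N', 'K594A']

Answer: D707C,D84V,I398W,K111N,K594A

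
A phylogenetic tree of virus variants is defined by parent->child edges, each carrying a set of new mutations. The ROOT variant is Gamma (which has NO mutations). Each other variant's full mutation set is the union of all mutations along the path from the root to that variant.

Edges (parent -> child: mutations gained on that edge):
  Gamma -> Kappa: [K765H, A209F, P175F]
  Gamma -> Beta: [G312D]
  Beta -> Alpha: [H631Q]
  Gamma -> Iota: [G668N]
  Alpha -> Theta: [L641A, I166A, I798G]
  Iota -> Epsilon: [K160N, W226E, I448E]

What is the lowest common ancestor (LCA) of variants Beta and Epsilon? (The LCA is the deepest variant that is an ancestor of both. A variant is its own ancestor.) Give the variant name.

Answer: Gamma

Derivation:
Path from root to Beta: Gamma -> Beta
  ancestors of Beta: {Gamma, Beta}
Path from root to Epsilon: Gamma -> Iota -> Epsilon
  ancestors of Epsilon: {Gamma, Iota, Epsilon}
Common ancestors: {Gamma}
Walk up from Epsilon: Epsilon (not in ancestors of Beta), Iota (not in ancestors of Beta), Gamma (in ancestors of Beta)
Deepest common ancestor (LCA) = Gamma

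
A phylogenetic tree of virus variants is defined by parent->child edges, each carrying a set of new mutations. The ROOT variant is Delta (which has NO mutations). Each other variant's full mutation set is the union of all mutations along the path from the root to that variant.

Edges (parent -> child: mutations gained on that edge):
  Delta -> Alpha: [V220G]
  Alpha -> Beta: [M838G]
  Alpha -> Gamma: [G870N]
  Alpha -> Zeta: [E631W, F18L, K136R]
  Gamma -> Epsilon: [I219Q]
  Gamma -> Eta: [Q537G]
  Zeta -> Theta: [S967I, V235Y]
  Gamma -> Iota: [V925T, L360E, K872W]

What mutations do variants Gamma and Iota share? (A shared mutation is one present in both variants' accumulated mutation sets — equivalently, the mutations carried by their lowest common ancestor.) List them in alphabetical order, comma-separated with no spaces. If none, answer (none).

Answer: G870N,V220G

Derivation:
Accumulating mutations along path to Gamma:
  At Delta: gained [] -> total []
  At Alpha: gained ['V220G'] -> total ['V220G']
  At Gamma: gained ['G870N'] -> total ['G870N', 'V220G']
Mutations(Gamma) = ['G870N', 'V220G']
Accumulating mutations along path to Iota:
  At Delta: gained [] -> total []
  At Alpha: gained ['V220G'] -> total ['V220G']
  At Gamma: gained ['G870N'] -> total ['G870N', 'V220G']
  At Iota: gained ['V925T', 'L360E', 'K872W'] -> total ['G870N', 'K872W', 'L360E', 'V220G', 'V925T']
Mutations(Iota) = ['G870N', 'K872W', 'L360E', 'V220G', 'V925T']
Intersection: ['G870N', 'V220G'] ∩ ['G870N', 'K872W', 'L360E', 'V220G', 'V925T'] = ['G870N', 'V220G']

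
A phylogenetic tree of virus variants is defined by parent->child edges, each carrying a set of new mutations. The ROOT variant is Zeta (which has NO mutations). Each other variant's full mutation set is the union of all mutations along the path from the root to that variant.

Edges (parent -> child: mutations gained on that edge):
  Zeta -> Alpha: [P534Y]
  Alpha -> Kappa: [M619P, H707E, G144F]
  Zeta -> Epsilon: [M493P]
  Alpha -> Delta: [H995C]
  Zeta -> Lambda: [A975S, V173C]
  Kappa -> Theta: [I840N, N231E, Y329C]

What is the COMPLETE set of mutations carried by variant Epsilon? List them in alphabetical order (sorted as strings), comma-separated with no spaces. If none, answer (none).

Answer: M493P

Derivation:
At Zeta: gained [] -> total []
At Epsilon: gained ['M493P'] -> total ['M493P']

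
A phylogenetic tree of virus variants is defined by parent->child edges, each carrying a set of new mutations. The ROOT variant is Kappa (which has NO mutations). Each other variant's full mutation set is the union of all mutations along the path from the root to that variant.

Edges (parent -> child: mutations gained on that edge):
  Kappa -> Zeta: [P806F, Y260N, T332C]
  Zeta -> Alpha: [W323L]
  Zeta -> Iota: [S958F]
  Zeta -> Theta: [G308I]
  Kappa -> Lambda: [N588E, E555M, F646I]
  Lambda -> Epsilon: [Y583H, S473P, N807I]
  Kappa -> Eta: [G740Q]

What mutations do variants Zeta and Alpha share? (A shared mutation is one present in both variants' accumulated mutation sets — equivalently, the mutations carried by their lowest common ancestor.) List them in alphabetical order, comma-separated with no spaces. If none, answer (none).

Answer: P806F,T332C,Y260N

Derivation:
Accumulating mutations along path to Zeta:
  At Kappa: gained [] -> total []
  At Zeta: gained ['P806F', 'Y260N', 'T332C'] -> total ['P806F', 'T332C', 'Y260N']
Mutations(Zeta) = ['P806F', 'T332C', 'Y260N']
Accumulating mutations along path to Alpha:
  At Kappa: gained [] -> total []
  At Zeta: gained ['P806F', 'Y260N', 'T332C'] -> total ['P806F', 'T332C', 'Y260N']
  At Alpha: gained ['W323L'] -> total ['P806F', 'T332C', 'W323L', 'Y260N']
Mutations(Alpha) = ['P806F', 'T332C', 'W323L', 'Y260N']
Intersection: ['P806F', 'T332C', 'Y260N'] ∩ ['P806F', 'T332C', 'W323L', 'Y260N'] = ['P806F', 'T332C', 'Y260N']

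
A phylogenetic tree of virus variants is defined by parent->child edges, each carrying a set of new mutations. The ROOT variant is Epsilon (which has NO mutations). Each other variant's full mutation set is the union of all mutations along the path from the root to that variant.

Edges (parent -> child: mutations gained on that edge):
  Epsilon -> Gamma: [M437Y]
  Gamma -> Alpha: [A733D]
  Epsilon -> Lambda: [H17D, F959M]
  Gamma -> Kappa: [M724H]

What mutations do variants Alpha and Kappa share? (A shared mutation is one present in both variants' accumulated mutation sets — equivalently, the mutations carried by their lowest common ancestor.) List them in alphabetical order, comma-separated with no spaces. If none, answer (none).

Answer: M437Y

Derivation:
Accumulating mutations along path to Alpha:
  At Epsilon: gained [] -> total []
  At Gamma: gained ['M437Y'] -> total ['M437Y']
  At Alpha: gained ['A733D'] -> total ['A733D', 'M437Y']
Mutations(Alpha) = ['A733D', 'M437Y']
Accumulating mutations along path to Kappa:
  At Epsilon: gained [] -> total []
  At Gamma: gained ['M437Y'] -> total ['M437Y']
  At Kappa: gained ['M724H'] -> total ['M437Y', 'M724H']
Mutations(Kappa) = ['M437Y', 'M724H']
Intersection: ['A733D', 'M437Y'] ∩ ['M437Y', 'M724H'] = ['M437Y']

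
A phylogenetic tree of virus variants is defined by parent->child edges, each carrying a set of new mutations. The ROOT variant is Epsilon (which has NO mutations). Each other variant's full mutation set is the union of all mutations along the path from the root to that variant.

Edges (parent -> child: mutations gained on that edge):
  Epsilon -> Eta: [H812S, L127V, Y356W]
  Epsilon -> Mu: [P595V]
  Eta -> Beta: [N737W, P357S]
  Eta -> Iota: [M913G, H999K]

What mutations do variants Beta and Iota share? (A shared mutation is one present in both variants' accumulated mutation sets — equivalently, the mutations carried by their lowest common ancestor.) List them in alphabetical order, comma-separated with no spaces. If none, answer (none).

Accumulating mutations along path to Beta:
  At Epsilon: gained [] -> total []
  At Eta: gained ['H812S', 'L127V', 'Y356W'] -> total ['H812S', 'L127V', 'Y356W']
  At Beta: gained ['N737W', 'P357S'] -> total ['H812S', 'L127V', 'N737W', 'P357S', 'Y356W']
Mutations(Beta) = ['H812S', 'L127V', 'N737W', 'P357S', 'Y356W']
Accumulating mutations along path to Iota:
  At Epsilon: gained [] -> total []
  At Eta: gained ['H812S', 'L127V', 'Y356W'] -> total ['H812S', 'L127V', 'Y356W']
  At Iota: gained ['M913G', 'H999K'] -> total ['H812S', 'H999K', 'L127V', 'M913G', 'Y356W']
Mutations(Iota) = ['H812S', 'H999K', 'L127V', 'M913G', 'Y356W']
Intersection: ['H812S', 'L127V', 'N737W', 'P357S', 'Y356W'] ∩ ['H812S', 'H999K', 'L127V', 'M913G', 'Y356W'] = ['H812S', 'L127V', 'Y356W']

Answer: H812S,L127V,Y356W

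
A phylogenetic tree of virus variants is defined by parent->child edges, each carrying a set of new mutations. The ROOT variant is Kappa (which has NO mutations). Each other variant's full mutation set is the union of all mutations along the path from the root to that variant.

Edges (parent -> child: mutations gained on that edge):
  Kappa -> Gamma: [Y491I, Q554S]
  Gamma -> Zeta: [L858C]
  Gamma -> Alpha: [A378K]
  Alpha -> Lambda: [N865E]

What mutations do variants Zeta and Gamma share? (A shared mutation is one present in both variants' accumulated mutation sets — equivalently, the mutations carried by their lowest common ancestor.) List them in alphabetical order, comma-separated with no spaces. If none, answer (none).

Answer: Q554S,Y491I

Derivation:
Accumulating mutations along path to Zeta:
  At Kappa: gained [] -> total []
  At Gamma: gained ['Y491I', 'Q554S'] -> total ['Q554S', 'Y491I']
  At Zeta: gained ['L858C'] -> total ['L858C', 'Q554S', 'Y491I']
Mutations(Zeta) = ['L858C', 'Q554S', 'Y491I']
Accumulating mutations along path to Gamma:
  At Kappa: gained [] -> total []
  At Gamma: gained ['Y491I', 'Q554S'] -> total ['Q554S', 'Y491I']
Mutations(Gamma) = ['Q554S', 'Y491I']
Intersection: ['L858C', 'Q554S', 'Y491I'] ∩ ['Q554S', 'Y491I'] = ['Q554S', 'Y491I']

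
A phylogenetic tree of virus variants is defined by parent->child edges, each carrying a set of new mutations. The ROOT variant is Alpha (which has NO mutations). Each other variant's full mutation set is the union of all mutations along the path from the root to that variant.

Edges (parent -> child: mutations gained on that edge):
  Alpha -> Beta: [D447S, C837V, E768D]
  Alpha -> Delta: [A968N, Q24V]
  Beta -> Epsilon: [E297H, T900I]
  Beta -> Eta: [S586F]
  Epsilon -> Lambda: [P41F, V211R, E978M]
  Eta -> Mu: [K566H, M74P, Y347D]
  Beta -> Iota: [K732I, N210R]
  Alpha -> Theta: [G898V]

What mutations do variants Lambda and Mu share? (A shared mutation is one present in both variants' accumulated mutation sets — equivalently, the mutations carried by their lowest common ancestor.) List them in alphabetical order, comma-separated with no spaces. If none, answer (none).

Accumulating mutations along path to Lambda:
  At Alpha: gained [] -> total []
  At Beta: gained ['D447S', 'C837V', 'E768D'] -> total ['C837V', 'D447S', 'E768D']
  At Epsilon: gained ['E297H', 'T900I'] -> total ['C837V', 'D447S', 'E297H', 'E768D', 'T900I']
  At Lambda: gained ['P41F', 'V211R', 'E978M'] -> total ['C837V', 'D447S', 'E297H', 'E768D', 'E978M', 'P41F', 'T900I', 'V211R']
Mutations(Lambda) = ['C837V', 'D447S', 'E297H', 'E768D', 'E978M', 'P41F', 'T900I', 'V211R']
Accumulating mutations along path to Mu:
  At Alpha: gained [] -> total []
  At Beta: gained ['D447S', 'C837V', 'E768D'] -> total ['C837V', 'D447S', 'E768D']
  At Eta: gained ['S586F'] -> total ['C837V', 'D447S', 'E768D', 'S586F']
  At Mu: gained ['K566H', 'M74P', 'Y347D'] -> total ['C837V', 'D447S', 'E768D', 'K566H', 'M74P', 'S586F', 'Y347D']
Mutations(Mu) = ['C837V', 'D447S', 'E768D', 'K566H', 'M74P', 'S586F', 'Y347D']
Intersection: ['C837V', 'D447S', 'E297H', 'E768D', 'E978M', 'P41F', 'T900I', 'V211R'] ∩ ['C837V', 'D447S', 'E768D', 'K566H', 'M74P', 'S586F', 'Y347D'] = ['C837V', 'D447S', 'E768D']

Answer: C837V,D447S,E768D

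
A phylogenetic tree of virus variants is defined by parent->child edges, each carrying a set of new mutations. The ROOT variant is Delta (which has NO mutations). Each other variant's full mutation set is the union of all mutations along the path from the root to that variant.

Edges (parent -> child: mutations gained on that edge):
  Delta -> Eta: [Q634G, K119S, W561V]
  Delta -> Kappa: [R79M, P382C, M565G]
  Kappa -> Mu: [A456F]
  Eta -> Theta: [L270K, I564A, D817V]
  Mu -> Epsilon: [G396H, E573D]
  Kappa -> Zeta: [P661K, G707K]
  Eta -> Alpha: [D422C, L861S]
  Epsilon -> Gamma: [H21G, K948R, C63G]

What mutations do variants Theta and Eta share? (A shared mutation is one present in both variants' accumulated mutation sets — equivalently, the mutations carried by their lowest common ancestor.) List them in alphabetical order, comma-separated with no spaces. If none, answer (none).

Answer: K119S,Q634G,W561V

Derivation:
Accumulating mutations along path to Theta:
  At Delta: gained [] -> total []
  At Eta: gained ['Q634G', 'K119S', 'W561V'] -> total ['K119S', 'Q634G', 'W561V']
  At Theta: gained ['L270K', 'I564A', 'D817V'] -> total ['D817V', 'I564A', 'K119S', 'L270K', 'Q634G', 'W561V']
Mutations(Theta) = ['D817V', 'I564A', 'K119S', 'L270K', 'Q634G', 'W561V']
Accumulating mutations along path to Eta:
  At Delta: gained [] -> total []
  At Eta: gained ['Q634G', 'K119S', 'W561V'] -> total ['K119S', 'Q634G', 'W561V']
Mutations(Eta) = ['K119S', 'Q634G', 'W561V']
Intersection: ['D817V', 'I564A', 'K119S', 'L270K', 'Q634G', 'W561V'] ∩ ['K119S', 'Q634G', 'W561V'] = ['K119S', 'Q634G', 'W561V']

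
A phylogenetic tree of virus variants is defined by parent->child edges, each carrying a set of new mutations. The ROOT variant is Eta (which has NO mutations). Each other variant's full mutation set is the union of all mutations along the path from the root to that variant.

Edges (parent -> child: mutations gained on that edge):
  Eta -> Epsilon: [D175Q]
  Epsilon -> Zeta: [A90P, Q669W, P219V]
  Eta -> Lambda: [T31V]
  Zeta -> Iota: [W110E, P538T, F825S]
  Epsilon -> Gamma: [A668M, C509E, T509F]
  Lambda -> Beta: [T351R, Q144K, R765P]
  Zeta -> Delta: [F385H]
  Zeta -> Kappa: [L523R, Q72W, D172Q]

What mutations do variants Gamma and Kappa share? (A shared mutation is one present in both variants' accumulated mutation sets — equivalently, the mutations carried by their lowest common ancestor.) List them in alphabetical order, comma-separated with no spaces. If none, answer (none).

Accumulating mutations along path to Gamma:
  At Eta: gained [] -> total []
  At Epsilon: gained ['D175Q'] -> total ['D175Q']
  At Gamma: gained ['A668M', 'C509E', 'T509F'] -> total ['A668M', 'C509E', 'D175Q', 'T509F']
Mutations(Gamma) = ['A668M', 'C509E', 'D175Q', 'T509F']
Accumulating mutations along path to Kappa:
  At Eta: gained [] -> total []
  At Epsilon: gained ['D175Q'] -> total ['D175Q']
  At Zeta: gained ['A90P', 'Q669W', 'P219V'] -> total ['A90P', 'D175Q', 'P219V', 'Q669W']
  At Kappa: gained ['L523R', 'Q72W', 'D172Q'] -> total ['A90P', 'D172Q', 'D175Q', 'L523R', 'P219V', 'Q669W', 'Q72W']
Mutations(Kappa) = ['A90P', 'D172Q', 'D175Q', 'L523R', 'P219V', 'Q669W', 'Q72W']
Intersection: ['A668M', 'C509E', 'D175Q', 'T509F'] ∩ ['A90P', 'D172Q', 'D175Q', 'L523R', 'P219V', 'Q669W', 'Q72W'] = ['D175Q']

Answer: D175Q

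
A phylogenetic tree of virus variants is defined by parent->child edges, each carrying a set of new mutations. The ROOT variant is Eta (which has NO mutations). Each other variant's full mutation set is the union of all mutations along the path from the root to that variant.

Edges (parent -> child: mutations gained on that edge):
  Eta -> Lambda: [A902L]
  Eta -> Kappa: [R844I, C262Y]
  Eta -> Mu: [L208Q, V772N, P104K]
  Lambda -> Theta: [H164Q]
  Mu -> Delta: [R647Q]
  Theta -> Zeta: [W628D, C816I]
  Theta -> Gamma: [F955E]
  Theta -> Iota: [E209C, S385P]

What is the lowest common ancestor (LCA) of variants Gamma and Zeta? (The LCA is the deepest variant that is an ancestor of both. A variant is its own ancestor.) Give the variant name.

Answer: Theta

Derivation:
Path from root to Gamma: Eta -> Lambda -> Theta -> Gamma
  ancestors of Gamma: {Eta, Lambda, Theta, Gamma}
Path from root to Zeta: Eta -> Lambda -> Theta -> Zeta
  ancestors of Zeta: {Eta, Lambda, Theta, Zeta}
Common ancestors: {Eta, Lambda, Theta}
Walk up from Zeta: Zeta (not in ancestors of Gamma), Theta (in ancestors of Gamma), Lambda (in ancestors of Gamma), Eta (in ancestors of Gamma)
Deepest common ancestor (LCA) = Theta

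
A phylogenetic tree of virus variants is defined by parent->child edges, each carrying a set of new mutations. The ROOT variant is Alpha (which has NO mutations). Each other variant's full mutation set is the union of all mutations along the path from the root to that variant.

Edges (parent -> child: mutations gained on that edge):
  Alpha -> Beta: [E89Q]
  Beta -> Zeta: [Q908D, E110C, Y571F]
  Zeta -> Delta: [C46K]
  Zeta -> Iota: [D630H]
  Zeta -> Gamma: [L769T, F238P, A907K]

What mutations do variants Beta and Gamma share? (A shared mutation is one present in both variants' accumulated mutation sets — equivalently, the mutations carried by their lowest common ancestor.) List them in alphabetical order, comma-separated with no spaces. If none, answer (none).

Answer: E89Q

Derivation:
Accumulating mutations along path to Beta:
  At Alpha: gained [] -> total []
  At Beta: gained ['E89Q'] -> total ['E89Q']
Mutations(Beta) = ['E89Q']
Accumulating mutations along path to Gamma:
  At Alpha: gained [] -> total []
  At Beta: gained ['E89Q'] -> total ['E89Q']
  At Zeta: gained ['Q908D', 'E110C', 'Y571F'] -> total ['E110C', 'E89Q', 'Q908D', 'Y571F']
  At Gamma: gained ['L769T', 'F238P', 'A907K'] -> total ['A907K', 'E110C', 'E89Q', 'F238P', 'L769T', 'Q908D', 'Y571F']
Mutations(Gamma) = ['A907K', 'E110C', 'E89Q', 'F238P', 'L769T', 'Q908D', 'Y571F']
Intersection: ['E89Q'] ∩ ['A907K', 'E110C', 'E89Q', 'F238P', 'L769T', 'Q908D', 'Y571F'] = ['E89Q']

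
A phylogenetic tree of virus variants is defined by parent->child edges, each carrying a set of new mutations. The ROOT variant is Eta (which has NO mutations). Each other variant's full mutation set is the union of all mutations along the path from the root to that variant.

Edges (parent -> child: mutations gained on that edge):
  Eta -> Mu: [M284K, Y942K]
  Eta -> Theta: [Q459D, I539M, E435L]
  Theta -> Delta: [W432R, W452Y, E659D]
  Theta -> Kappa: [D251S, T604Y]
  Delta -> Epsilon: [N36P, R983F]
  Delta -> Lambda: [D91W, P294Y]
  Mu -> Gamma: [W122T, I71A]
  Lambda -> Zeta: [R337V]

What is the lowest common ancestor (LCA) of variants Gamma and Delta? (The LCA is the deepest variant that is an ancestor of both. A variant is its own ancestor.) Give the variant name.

Path from root to Gamma: Eta -> Mu -> Gamma
  ancestors of Gamma: {Eta, Mu, Gamma}
Path from root to Delta: Eta -> Theta -> Delta
  ancestors of Delta: {Eta, Theta, Delta}
Common ancestors: {Eta}
Walk up from Delta: Delta (not in ancestors of Gamma), Theta (not in ancestors of Gamma), Eta (in ancestors of Gamma)
Deepest common ancestor (LCA) = Eta

Answer: Eta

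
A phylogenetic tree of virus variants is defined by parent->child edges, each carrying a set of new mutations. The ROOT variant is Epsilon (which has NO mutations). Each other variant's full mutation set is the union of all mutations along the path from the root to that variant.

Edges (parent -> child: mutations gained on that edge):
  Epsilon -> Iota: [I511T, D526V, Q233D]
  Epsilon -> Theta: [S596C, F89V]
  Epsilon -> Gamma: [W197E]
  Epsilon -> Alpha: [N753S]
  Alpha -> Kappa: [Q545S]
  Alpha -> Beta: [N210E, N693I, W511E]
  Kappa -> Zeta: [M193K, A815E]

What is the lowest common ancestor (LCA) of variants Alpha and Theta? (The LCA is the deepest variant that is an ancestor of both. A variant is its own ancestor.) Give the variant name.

Path from root to Alpha: Epsilon -> Alpha
  ancestors of Alpha: {Epsilon, Alpha}
Path from root to Theta: Epsilon -> Theta
  ancestors of Theta: {Epsilon, Theta}
Common ancestors: {Epsilon}
Walk up from Theta: Theta (not in ancestors of Alpha), Epsilon (in ancestors of Alpha)
Deepest common ancestor (LCA) = Epsilon

Answer: Epsilon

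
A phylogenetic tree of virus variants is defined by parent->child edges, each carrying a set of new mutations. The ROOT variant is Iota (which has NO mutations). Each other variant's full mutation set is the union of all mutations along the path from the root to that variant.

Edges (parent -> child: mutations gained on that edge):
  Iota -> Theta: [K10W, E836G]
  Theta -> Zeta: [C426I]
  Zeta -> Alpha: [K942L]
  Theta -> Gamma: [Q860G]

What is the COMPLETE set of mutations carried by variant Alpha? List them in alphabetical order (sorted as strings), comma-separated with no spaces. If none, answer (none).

At Iota: gained [] -> total []
At Theta: gained ['K10W', 'E836G'] -> total ['E836G', 'K10W']
At Zeta: gained ['C426I'] -> total ['C426I', 'E836G', 'K10W']
At Alpha: gained ['K942L'] -> total ['C426I', 'E836G', 'K10W', 'K942L']

Answer: C426I,E836G,K10W,K942L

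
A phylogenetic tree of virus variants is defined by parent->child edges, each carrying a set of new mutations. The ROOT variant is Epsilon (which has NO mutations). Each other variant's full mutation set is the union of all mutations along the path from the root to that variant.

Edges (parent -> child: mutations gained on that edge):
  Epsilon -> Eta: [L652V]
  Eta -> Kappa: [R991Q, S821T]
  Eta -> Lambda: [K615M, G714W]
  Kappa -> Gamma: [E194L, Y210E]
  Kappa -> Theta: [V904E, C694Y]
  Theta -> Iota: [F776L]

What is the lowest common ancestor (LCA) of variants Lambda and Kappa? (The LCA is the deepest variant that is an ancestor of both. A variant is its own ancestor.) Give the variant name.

Path from root to Lambda: Epsilon -> Eta -> Lambda
  ancestors of Lambda: {Epsilon, Eta, Lambda}
Path from root to Kappa: Epsilon -> Eta -> Kappa
  ancestors of Kappa: {Epsilon, Eta, Kappa}
Common ancestors: {Epsilon, Eta}
Walk up from Kappa: Kappa (not in ancestors of Lambda), Eta (in ancestors of Lambda), Epsilon (in ancestors of Lambda)
Deepest common ancestor (LCA) = Eta

Answer: Eta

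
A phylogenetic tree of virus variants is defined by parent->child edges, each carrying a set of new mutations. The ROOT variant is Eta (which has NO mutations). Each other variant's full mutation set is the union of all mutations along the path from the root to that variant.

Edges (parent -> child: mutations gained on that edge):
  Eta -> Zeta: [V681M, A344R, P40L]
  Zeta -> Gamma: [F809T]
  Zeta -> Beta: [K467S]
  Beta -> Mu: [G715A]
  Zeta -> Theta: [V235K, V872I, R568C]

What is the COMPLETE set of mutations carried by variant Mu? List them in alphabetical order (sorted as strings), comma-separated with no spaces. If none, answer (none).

Answer: A344R,G715A,K467S,P40L,V681M

Derivation:
At Eta: gained [] -> total []
At Zeta: gained ['V681M', 'A344R', 'P40L'] -> total ['A344R', 'P40L', 'V681M']
At Beta: gained ['K467S'] -> total ['A344R', 'K467S', 'P40L', 'V681M']
At Mu: gained ['G715A'] -> total ['A344R', 'G715A', 'K467S', 'P40L', 'V681M']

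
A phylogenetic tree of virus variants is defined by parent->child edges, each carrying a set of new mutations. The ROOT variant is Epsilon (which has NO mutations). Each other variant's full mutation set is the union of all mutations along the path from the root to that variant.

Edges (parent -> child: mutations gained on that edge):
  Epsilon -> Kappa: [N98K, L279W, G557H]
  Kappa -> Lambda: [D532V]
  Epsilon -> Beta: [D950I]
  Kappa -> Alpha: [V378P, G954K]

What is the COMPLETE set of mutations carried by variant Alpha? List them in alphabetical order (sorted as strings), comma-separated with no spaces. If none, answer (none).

Answer: G557H,G954K,L279W,N98K,V378P

Derivation:
At Epsilon: gained [] -> total []
At Kappa: gained ['N98K', 'L279W', 'G557H'] -> total ['G557H', 'L279W', 'N98K']
At Alpha: gained ['V378P', 'G954K'] -> total ['G557H', 'G954K', 'L279W', 'N98K', 'V378P']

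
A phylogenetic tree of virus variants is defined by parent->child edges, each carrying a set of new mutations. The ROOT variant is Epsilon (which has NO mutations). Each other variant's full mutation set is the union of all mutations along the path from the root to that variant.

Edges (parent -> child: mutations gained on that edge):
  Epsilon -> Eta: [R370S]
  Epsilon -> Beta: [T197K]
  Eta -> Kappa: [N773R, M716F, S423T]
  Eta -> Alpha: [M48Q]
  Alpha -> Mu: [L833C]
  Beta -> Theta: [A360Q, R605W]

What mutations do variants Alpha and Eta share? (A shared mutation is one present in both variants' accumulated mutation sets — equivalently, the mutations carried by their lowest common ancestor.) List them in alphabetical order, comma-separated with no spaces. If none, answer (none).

Answer: R370S

Derivation:
Accumulating mutations along path to Alpha:
  At Epsilon: gained [] -> total []
  At Eta: gained ['R370S'] -> total ['R370S']
  At Alpha: gained ['M48Q'] -> total ['M48Q', 'R370S']
Mutations(Alpha) = ['M48Q', 'R370S']
Accumulating mutations along path to Eta:
  At Epsilon: gained [] -> total []
  At Eta: gained ['R370S'] -> total ['R370S']
Mutations(Eta) = ['R370S']
Intersection: ['M48Q', 'R370S'] ∩ ['R370S'] = ['R370S']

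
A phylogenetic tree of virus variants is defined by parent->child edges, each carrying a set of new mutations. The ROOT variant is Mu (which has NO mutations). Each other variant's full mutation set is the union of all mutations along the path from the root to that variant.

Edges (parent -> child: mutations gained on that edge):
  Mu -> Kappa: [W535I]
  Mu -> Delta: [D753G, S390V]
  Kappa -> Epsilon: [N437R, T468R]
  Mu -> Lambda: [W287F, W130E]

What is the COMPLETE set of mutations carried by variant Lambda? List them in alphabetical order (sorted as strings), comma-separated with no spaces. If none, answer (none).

At Mu: gained [] -> total []
At Lambda: gained ['W287F', 'W130E'] -> total ['W130E', 'W287F']

Answer: W130E,W287F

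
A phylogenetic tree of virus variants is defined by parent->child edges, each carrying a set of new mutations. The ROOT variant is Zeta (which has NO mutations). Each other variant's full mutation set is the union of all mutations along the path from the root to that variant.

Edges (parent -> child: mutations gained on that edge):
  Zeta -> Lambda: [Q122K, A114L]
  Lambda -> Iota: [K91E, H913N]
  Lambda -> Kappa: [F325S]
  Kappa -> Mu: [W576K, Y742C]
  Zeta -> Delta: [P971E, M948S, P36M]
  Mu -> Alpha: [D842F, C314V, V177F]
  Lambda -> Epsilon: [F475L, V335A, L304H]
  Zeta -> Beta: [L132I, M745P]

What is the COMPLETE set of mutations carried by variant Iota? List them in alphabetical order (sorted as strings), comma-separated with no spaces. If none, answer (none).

At Zeta: gained [] -> total []
At Lambda: gained ['Q122K', 'A114L'] -> total ['A114L', 'Q122K']
At Iota: gained ['K91E', 'H913N'] -> total ['A114L', 'H913N', 'K91E', 'Q122K']

Answer: A114L,H913N,K91E,Q122K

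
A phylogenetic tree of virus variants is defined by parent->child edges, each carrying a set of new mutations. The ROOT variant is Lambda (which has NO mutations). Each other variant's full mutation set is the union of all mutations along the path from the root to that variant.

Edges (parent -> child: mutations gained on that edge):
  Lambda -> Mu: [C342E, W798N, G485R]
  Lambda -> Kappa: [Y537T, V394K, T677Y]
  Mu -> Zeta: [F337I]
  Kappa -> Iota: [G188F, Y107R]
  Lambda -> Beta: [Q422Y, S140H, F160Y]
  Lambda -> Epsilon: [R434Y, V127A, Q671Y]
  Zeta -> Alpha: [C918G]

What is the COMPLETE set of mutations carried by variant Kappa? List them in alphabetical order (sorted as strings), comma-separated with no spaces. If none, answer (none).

At Lambda: gained [] -> total []
At Kappa: gained ['Y537T', 'V394K', 'T677Y'] -> total ['T677Y', 'V394K', 'Y537T']

Answer: T677Y,V394K,Y537T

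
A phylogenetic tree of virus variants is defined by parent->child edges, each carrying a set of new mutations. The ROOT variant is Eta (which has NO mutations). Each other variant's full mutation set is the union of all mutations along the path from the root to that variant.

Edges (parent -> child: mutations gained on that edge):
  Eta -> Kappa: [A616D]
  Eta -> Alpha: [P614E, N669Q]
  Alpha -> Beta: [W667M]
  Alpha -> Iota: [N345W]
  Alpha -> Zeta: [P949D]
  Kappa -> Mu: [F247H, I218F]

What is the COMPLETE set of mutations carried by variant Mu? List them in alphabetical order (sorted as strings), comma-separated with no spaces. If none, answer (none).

At Eta: gained [] -> total []
At Kappa: gained ['A616D'] -> total ['A616D']
At Mu: gained ['F247H', 'I218F'] -> total ['A616D', 'F247H', 'I218F']

Answer: A616D,F247H,I218F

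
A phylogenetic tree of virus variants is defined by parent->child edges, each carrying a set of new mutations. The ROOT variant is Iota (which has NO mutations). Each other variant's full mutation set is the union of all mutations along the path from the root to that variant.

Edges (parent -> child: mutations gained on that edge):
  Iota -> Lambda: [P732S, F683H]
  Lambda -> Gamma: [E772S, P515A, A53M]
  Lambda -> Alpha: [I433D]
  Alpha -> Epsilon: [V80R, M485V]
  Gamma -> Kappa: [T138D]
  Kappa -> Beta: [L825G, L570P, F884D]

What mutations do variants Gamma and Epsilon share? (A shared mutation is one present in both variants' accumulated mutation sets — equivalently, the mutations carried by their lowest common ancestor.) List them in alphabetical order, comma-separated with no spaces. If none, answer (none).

Answer: F683H,P732S

Derivation:
Accumulating mutations along path to Gamma:
  At Iota: gained [] -> total []
  At Lambda: gained ['P732S', 'F683H'] -> total ['F683H', 'P732S']
  At Gamma: gained ['E772S', 'P515A', 'A53M'] -> total ['A53M', 'E772S', 'F683H', 'P515A', 'P732S']
Mutations(Gamma) = ['A53M', 'E772S', 'F683H', 'P515A', 'P732S']
Accumulating mutations along path to Epsilon:
  At Iota: gained [] -> total []
  At Lambda: gained ['P732S', 'F683H'] -> total ['F683H', 'P732S']
  At Alpha: gained ['I433D'] -> total ['F683H', 'I433D', 'P732S']
  At Epsilon: gained ['V80R', 'M485V'] -> total ['F683H', 'I433D', 'M485V', 'P732S', 'V80R']
Mutations(Epsilon) = ['F683H', 'I433D', 'M485V', 'P732S', 'V80R']
Intersection: ['A53M', 'E772S', 'F683H', 'P515A', 'P732S'] ∩ ['F683H', 'I433D', 'M485V', 'P732S', 'V80R'] = ['F683H', 'P732S']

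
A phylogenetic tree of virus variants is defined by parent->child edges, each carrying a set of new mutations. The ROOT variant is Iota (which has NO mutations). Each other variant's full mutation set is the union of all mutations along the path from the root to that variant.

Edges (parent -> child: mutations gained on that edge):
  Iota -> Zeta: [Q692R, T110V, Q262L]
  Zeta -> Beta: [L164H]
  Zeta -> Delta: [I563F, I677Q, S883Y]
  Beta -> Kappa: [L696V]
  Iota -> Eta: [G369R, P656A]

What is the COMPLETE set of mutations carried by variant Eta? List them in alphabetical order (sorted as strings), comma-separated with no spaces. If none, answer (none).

At Iota: gained [] -> total []
At Eta: gained ['G369R', 'P656A'] -> total ['G369R', 'P656A']

Answer: G369R,P656A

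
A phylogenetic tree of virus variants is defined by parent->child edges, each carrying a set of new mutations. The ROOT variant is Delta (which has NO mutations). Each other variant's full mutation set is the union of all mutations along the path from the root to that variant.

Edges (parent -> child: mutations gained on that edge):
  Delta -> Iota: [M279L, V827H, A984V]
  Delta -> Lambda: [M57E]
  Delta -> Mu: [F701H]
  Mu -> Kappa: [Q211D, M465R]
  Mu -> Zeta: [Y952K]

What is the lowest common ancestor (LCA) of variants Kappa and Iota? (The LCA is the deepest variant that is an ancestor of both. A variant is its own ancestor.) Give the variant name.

Answer: Delta

Derivation:
Path from root to Kappa: Delta -> Mu -> Kappa
  ancestors of Kappa: {Delta, Mu, Kappa}
Path from root to Iota: Delta -> Iota
  ancestors of Iota: {Delta, Iota}
Common ancestors: {Delta}
Walk up from Iota: Iota (not in ancestors of Kappa), Delta (in ancestors of Kappa)
Deepest common ancestor (LCA) = Delta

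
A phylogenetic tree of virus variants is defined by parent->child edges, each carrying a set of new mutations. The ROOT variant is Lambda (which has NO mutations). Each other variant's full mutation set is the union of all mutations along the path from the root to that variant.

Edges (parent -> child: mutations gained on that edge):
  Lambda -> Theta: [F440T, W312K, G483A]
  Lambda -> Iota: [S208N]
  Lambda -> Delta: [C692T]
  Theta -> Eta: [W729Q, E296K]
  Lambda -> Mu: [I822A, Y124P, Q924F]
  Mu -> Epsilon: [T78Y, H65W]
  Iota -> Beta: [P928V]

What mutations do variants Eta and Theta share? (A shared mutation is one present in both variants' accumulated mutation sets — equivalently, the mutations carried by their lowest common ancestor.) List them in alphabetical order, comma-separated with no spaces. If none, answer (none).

Answer: F440T,G483A,W312K

Derivation:
Accumulating mutations along path to Eta:
  At Lambda: gained [] -> total []
  At Theta: gained ['F440T', 'W312K', 'G483A'] -> total ['F440T', 'G483A', 'W312K']
  At Eta: gained ['W729Q', 'E296K'] -> total ['E296K', 'F440T', 'G483A', 'W312K', 'W729Q']
Mutations(Eta) = ['E296K', 'F440T', 'G483A', 'W312K', 'W729Q']
Accumulating mutations along path to Theta:
  At Lambda: gained [] -> total []
  At Theta: gained ['F440T', 'W312K', 'G483A'] -> total ['F440T', 'G483A', 'W312K']
Mutations(Theta) = ['F440T', 'G483A', 'W312K']
Intersection: ['E296K', 'F440T', 'G483A', 'W312K', 'W729Q'] ∩ ['F440T', 'G483A', 'W312K'] = ['F440T', 'G483A', 'W312K']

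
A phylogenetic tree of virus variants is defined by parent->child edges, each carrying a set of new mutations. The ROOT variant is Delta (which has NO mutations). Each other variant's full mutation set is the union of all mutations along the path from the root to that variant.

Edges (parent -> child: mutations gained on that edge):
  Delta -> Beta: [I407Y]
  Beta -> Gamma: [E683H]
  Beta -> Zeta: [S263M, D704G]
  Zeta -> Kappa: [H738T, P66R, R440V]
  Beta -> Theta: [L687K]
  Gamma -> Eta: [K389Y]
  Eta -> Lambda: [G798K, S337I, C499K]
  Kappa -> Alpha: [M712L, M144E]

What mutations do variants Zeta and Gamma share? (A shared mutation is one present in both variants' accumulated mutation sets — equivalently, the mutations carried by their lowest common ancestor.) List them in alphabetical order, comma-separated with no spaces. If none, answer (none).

Accumulating mutations along path to Zeta:
  At Delta: gained [] -> total []
  At Beta: gained ['I407Y'] -> total ['I407Y']
  At Zeta: gained ['S263M', 'D704G'] -> total ['D704G', 'I407Y', 'S263M']
Mutations(Zeta) = ['D704G', 'I407Y', 'S263M']
Accumulating mutations along path to Gamma:
  At Delta: gained [] -> total []
  At Beta: gained ['I407Y'] -> total ['I407Y']
  At Gamma: gained ['E683H'] -> total ['E683H', 'I407Y']
Mutations(Gamma) = ['E683H', 'I407Y']
Intersection: ['D704G', 'I407Y', 'S263M'] ∩ ['E683H', 'I407Y'] = ['I407Y']

Answer: I407Y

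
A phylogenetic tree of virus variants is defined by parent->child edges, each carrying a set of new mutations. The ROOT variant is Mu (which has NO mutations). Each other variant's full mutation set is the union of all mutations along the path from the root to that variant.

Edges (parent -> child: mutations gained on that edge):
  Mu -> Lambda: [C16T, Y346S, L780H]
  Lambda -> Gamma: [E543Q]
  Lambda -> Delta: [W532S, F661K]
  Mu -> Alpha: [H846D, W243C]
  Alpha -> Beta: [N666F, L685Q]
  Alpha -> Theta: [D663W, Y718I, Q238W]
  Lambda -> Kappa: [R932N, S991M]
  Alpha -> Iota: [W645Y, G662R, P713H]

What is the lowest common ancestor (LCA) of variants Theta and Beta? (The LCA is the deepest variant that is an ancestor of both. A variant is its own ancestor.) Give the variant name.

Answer: Alpha

Derivation:
Path from root to Theta: Mu -> Alpha -> Theta
  ancestors of Theta: {Mu, Alpha, Theta}
Path from root to Beta: Mu -> Alpha -> Beta
  ancestors of Beta: {Mu, Alpha, Beta}
Common ancestors: {Mu, Alpha}
Walk up from Beta: Beta (not in ancestors of Theta), Alpha (in ancestors of Theta), Mu (in ancestors of Theta)
Deepest common ancestor (LCA) = Alpha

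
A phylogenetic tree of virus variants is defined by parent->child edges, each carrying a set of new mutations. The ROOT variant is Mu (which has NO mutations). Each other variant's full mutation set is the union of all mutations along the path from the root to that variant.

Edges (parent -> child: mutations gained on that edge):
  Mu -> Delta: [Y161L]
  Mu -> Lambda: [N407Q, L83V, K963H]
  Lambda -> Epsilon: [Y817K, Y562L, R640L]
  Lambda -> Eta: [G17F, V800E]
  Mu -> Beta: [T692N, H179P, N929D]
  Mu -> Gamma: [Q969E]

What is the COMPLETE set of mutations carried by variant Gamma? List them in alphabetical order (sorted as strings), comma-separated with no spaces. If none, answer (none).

At Mu: gained [] -> total []
At Gamma: gained ['Q969E'] -> total ['Q969E']

Answer: Q969E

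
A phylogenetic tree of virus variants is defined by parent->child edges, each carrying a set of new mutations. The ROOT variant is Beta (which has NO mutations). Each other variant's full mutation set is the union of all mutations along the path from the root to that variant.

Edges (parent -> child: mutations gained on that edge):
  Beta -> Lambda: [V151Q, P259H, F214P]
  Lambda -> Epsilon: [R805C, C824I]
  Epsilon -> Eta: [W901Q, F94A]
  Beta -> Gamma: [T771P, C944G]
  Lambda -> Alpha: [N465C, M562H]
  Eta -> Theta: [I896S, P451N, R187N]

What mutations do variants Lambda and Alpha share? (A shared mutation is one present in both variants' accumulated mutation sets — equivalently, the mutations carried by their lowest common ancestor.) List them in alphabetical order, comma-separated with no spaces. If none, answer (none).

Accumulating mutations along path to Lambda:
  At Beta: gained [] -> total []
  At Lambda: gained ['V151Q', 'P259H', 'F214P'] -> total ['F214P', 'P259H', 'V151Q']
Mutations(Lambda) = ['F214P', 'P259H', 'V151Q']
Accumulating mutations along path to Alpha:
  At Beta: gained [] -> total []
  At Lambda: gained ['V151Q', 'P259H', 'F214P'] -> total ['F214P', 'P259H', 'V151Q']
  At Alpha: gained ['N465C', 'M562H'] -> total ['F214P', 'M562H', 'N465C', 'P259H', 'V151Q']
Mutations(Alpha) = ['F214P', 'M562H', 'N465C', 'P259H', 'V151Q']
Intersection: ['F214P', 'P259H', 'V151Q'] ∩ ['F214P', 'M562H', 'N465C', 'P259H', 'V151Q'] = ['F214P', 'P259H', 'V151Q']

Answer: F214P,P259H,V151Q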